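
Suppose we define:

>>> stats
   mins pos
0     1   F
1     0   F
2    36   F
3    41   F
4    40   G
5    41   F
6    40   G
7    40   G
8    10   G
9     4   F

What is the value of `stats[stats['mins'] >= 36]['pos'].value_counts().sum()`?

6

filter rows where mins >= 36:
   mins pos
2    36   F
3    41   F
4    40   G
5    41   F
6    40   G
7    40   G
value_counts of pos:
pos
F    3
G    3
Name: count, dtype: int64
The sum of the resulting series is 6.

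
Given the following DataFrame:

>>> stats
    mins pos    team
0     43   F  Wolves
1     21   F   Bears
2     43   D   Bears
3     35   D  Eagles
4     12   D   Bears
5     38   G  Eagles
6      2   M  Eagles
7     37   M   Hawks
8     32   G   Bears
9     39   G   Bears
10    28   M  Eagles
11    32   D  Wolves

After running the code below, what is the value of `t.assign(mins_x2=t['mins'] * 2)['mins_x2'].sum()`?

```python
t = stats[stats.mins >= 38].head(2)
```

filter rows where mins >= 38:
   mins pos    team
0    43   F  Wolves
2    43   D   Bears
5    38   G  Eagles
9    39   G   Bears
take first 2 rows:
   mins pos    team
0    43   F  Wolves
2    43   D   Bears
add column mins_x2 = t['mins'] * 2:
   mins pos    team  mins_x2
0    43   F  Wolves       86
2    43   D   Bears       86
The sum of column 'mins_x2' is 172.

172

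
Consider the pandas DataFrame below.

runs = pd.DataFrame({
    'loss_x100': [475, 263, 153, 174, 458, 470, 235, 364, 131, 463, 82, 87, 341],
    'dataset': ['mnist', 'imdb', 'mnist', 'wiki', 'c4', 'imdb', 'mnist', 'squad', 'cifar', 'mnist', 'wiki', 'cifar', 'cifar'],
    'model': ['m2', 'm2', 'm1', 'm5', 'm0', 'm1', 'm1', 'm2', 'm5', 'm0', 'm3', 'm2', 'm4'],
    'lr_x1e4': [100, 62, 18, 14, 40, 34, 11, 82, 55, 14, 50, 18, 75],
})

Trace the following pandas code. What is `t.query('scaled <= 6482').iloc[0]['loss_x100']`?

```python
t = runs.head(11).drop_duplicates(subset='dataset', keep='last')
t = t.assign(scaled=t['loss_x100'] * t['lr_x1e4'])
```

463

take first 11 rows:
    loss_x100 dataset model  lr_x1e4
0         475   mnist    m2      100
1         263    imdb    m2       62
2         153   mnist    m1       18
3         174    wiki    m5       14
4         458      c4    m0       40
5         470    imdb    m1       34
6         235   mnist    m1       11
7         364   squad    m2       82
8         131   cifar    m5       55
9         463   mnist    m0       14
10         82    wiki    m3       50
drop duplicate dataset (keep=last):
    loss_x100 dataset model  lr_x1e4
4         458      c4    m0       40
5         470    imdb    m1       34
7         364   squad    m2       82
8         131   cifar    m5       55
9         463   mnist    m0       14
10         82    wiki    m3       50
add column scaled = t['loss_x100'] * t['lr_x1e4']:
    loss_x100 dataset model  lr_x1e4  scaled
4         458      c4    m0       40   18320
5         470    imdb    m1       34   15980
7         364   squad    m2       82   29848
8         131   cifar    m5       55    7205
9         463   mnist    m0       14    6482
10         82    wiki    m3       50    4100
filter rows where scaled <= 6482:
    loss_x100 dataset model  lr_x1e4  scaled
9         463   mnist    m0       14    6482
10         82    wiki    m3       50    4100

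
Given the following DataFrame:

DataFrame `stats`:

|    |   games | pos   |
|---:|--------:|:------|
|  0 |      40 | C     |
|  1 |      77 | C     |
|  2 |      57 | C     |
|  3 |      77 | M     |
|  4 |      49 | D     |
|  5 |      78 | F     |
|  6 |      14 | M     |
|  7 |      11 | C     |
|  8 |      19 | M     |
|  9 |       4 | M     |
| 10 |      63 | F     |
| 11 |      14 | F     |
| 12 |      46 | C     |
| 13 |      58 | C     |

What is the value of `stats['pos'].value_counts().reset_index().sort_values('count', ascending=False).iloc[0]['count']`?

6

value_counts of pos:
pos
C    6
M    4
F    3
D    1
Name: count, dtype: int64
reset_index():
  pos  count
0   C      6
1   M      4
2   F      3
3   D      1
sort by count descending:
  pos  count
0   C      6
1   M      4
2   F      3
3   D      1
value at position 0, column 'count' → 6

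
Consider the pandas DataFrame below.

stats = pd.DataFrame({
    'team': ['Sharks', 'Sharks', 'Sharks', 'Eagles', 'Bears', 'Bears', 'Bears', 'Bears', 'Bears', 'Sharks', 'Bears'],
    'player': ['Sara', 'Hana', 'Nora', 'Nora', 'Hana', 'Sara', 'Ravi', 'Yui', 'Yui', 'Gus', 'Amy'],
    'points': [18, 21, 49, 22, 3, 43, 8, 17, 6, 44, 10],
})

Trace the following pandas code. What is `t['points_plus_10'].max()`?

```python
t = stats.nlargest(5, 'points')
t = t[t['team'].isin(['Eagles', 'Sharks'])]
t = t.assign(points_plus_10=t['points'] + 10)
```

take 5 rows with largest points:
     team player  points
2  Sharks   Nora      49
9  Sharks    Gus      44
5   Bears   Sara      43
3  Eagles   Nora      22
1  Sharks   Hana      21
filter rows where team in ['Eagles', 'Sharks']:
     team player  points
2  Sharks   Nora      49
9  Sharks    Gus      44
3  Eagles   Nora      22
1  Sharks   Hana      21
add column points_plus_10 = t['points'] + 10:
     team player  points  points_plus_10
2  Sharks   Nora      49              59
9  Sharks    Gus      44              54
3  Eagles   Nora      22              32
1  Sharks   Hana      21              31
Hence 59.

59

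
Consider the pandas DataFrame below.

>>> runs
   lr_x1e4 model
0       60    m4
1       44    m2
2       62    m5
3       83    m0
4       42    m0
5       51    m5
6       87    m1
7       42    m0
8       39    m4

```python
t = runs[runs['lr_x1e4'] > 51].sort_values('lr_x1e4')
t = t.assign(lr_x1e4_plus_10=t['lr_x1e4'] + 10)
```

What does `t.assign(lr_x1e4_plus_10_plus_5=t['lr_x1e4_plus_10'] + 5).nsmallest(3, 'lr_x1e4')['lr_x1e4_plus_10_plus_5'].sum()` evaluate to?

filter rows where lr_x1e4 > 51:
   lr_x1e4 model
0       60    m4
2       62    m5
3       83    m0
6       87    m1
sort by lr_x1e4:
   lr_x1e4 model
0       60    m4
2       62    m5
3       83    m0
6       87    m1
add column lr_x1e4_plus_10 = t['lr_x1e4'] + 10:
   lr_x1e4 model  lr_x1e4_plus_10
0       60    m4               70
2       62    m5               72
3       83    m0               93
6       87    m1               97
add column lr_x1e4_plus_10_plus_5 = t['lr_x1e4_plus_10'] + 5:
   lr_x1e4 model  lr_x1e4_plus_10  lr_x1e4_plus_10_plus_5
0       60    m4               70                      75
2       62    m5               72                      77
3       83    m0               93                      98
6       87    m1               97                     102
take 3 rows with smallest lr_x1e4:
   lr_x1e4 model  lr_x1e4_plus_10  lr_x1e4_plus_10_plus_5
0       60    m4               70                      75
2       62    m5               72                      77
3       83    m0               93                      98
Hence 250.

250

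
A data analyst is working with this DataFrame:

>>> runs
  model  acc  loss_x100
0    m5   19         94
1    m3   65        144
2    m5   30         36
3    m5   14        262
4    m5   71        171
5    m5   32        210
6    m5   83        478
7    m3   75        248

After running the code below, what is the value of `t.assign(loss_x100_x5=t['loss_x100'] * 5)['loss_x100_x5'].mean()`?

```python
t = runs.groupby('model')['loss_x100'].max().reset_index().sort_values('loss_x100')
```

1815.0

group by model, max of loss_x100:
model
m3    248
m5    478
Name: loss_x100, dtype: int64
reset_index():
  model  loss_x100
0    m3        248
1    m5        478
sort by loss_x100:
  model  loss_x100
0    m3        248
1    m5        478
add column loss_x100_x5 = t['loss_x100'] * 5:
  model  loss_x100  loss_x100_x5
0    m3        248          1240
1    m5        478          2390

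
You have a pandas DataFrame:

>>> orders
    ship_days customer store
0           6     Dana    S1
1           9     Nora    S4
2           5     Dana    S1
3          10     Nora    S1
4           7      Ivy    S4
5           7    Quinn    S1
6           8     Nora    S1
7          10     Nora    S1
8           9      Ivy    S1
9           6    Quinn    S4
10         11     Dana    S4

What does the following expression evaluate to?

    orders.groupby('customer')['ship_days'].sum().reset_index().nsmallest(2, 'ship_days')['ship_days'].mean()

group by customer, sum of ship_days:
customer
Dana     22
Ivy      16
Nora     37
Quinn    13
Name: ship_days, dtype: int64
reset_index():
  customer  ship_days
0     Dana         22
1      Ivy         16
2     Nora         37
3    Quinn         13
take 2 rows with smallest ship_days:
  customer  ship_days
3    Quinn         13
1      Ivy         16
So mean() = 14.5.

14.5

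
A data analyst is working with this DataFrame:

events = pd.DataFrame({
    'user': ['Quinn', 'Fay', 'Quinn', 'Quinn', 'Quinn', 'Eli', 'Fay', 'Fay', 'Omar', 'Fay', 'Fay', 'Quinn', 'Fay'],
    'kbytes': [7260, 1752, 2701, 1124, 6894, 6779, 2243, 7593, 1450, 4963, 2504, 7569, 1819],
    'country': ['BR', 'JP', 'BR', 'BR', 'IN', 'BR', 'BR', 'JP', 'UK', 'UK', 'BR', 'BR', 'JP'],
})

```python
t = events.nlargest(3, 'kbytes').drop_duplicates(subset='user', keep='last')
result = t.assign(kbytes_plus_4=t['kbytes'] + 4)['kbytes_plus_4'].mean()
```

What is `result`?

take 3 rows with largest kbytes:
     user  kbytes country
7     Fay    7593      JP
11  Quinn    7569      BR
0   Quinn    7260      BR
drop duplicate user (keep=last):
    user  kbytes country
7    Fay    7593      JP
0  Quinn    7260      BR
add column kbytes_plus_4 = t['kbytes'] + 4:
    user  kbytes country  kbytes_plus_4
7    Fay    7593      JP           7597
0  Quinn    7260      BR           7264
Reading off the mean of column 'kbytes_plus_4', we get 7430.5.

7430.5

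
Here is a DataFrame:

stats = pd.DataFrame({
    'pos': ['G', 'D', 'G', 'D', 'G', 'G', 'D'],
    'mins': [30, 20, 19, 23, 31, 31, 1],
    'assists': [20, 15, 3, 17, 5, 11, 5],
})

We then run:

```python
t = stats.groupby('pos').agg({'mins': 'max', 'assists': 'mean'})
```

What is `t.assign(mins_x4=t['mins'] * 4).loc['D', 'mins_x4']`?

92

group by pos: max(mins), mean(assists):
     mins    assists
pos                 
D      23  12.333333
G      31   9.750000
add column mins_x4 = t['mins'] * 4:
     mins    assists  mins_x4
pos                          
D      23  12.333333       92
G      31   9.750000      124
Reading off the value at row 'D', column 'mins_x4', we get 92.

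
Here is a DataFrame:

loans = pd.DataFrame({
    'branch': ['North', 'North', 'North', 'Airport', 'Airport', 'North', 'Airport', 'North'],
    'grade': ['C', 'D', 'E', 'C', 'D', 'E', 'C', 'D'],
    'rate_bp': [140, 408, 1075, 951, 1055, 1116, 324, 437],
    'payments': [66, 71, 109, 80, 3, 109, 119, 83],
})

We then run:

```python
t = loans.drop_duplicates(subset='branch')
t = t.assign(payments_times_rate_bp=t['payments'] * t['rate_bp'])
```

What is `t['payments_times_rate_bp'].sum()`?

drop duplicate branch (keep=first):
    branch grade  rate_bp  payments
0    North     C      140        66
3  Airport     C      951        80
add column payments_times_rate_bp = t['payments'] * t['rate_bp']:
    branch grade  rate_bp  payments  payments_times_rate_bp
0    North     C      140        66                    9240
3  Airport     C      951        80                   76080
Finally, sum of column 'payments_times_rate_bp' = 85320.

85320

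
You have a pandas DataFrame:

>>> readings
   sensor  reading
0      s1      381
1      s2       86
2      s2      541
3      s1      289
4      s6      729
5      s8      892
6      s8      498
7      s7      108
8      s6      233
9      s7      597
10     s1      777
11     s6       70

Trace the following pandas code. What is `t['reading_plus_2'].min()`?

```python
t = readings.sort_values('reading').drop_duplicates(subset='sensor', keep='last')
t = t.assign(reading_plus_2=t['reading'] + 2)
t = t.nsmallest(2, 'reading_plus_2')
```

543

sort by reading:
   sensor  reading
11     s6       70
1      s2       86
7      s7      108
8      s6      233
3      s1      289
0      s1      381
6      s8      498
2      s2      541
9      s7      597
4      s6      729
10     s1      777
5      s8      892
drop duplicate sensor (keep=last):
   sensor  reading
2      s2      541
9      s7      597
4      s6      729
10     s1      777
5      s8      892
add column reading_plus_2 = t['reading'] + 2:
   sensor  reading  reading_plus_2
2      s2      541             543
9      s7      597             599
4      s6      729             731
10     s1      777             779
5      s8      892             894
take 2 rows with smallest reading_plus_2:
  sensor  reading  reading_plus_2
2     s2      541             543
9     s7      597             599
So min() = 543.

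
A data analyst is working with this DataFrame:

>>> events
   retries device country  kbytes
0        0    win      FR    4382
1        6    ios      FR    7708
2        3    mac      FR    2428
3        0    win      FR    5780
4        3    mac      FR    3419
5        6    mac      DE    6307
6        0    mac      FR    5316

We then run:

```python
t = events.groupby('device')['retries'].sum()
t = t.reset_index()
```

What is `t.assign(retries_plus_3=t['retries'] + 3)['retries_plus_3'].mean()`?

9.0

group by device, sum of retries:
device
ios     6
mac    12
win     0
Name: retries, dtype: int64
reset_index():
  device  retries
0    ios        6
1    mac       12
2    win        0
add column retries_plus_3 = t['retries'] + 3:
  device  retries  retries_plus_3
0    ios        6               9
1    mac       12              15
2    win        0               3
Hence 9.0.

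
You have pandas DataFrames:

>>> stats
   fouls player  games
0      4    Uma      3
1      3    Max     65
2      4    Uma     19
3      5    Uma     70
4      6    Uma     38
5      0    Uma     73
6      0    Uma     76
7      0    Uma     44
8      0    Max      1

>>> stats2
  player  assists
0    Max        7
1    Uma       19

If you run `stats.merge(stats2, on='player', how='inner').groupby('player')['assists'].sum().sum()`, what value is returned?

147

merge on 'player' (how='inner') → 9 rows:
   fouls player  games  assists
0      4    Uma      3       19
1      3    Max     65        7
2      4    Uma     19       19
3      5    Uma     70       19
4      6    Uma     38       19
5      0    Uma     73       19
6      0    Uma     76       19
7      0    Uma     44       19
8      0    Max      1        7
group by player, sum of assists:
player
Max     14
Uma    133
Name: assists, dtype: int64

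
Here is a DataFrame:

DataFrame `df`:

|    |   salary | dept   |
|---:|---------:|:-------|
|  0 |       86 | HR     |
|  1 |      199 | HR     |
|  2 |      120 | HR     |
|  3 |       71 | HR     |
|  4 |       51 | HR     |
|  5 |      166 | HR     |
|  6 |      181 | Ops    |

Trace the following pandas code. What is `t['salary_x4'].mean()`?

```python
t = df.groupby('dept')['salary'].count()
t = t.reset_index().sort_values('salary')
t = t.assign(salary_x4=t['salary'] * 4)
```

group by dept, count of salary:
dept
HR     6
Ops    1
Name: salary, dtype: int64
reset_index():
  dept  salary
0   HR       6
1  Ops       1
sort by salary:
  dept  salary
1  Ops       1
0   HR       6
add column salary_x4 = t['salary'] * 4:
  dept  salary  salary_x4
1  Ops       1          4
0   HR       6         24
Then the mean of column 'salary_x4': 14.0

14.0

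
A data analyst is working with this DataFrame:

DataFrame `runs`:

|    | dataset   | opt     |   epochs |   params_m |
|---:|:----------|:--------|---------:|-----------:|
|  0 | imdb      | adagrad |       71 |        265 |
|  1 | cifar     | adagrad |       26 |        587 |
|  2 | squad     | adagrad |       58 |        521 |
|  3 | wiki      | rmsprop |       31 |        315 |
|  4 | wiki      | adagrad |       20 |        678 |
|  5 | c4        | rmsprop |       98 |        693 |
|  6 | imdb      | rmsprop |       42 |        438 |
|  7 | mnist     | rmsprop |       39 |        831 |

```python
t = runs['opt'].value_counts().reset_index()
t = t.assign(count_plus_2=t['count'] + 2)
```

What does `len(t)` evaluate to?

value_counts of opt:
opt
adagrad    4
rmsprop    4
Name: count, dtype: int64
reset_index():
       opt  count
0  adagrad      4
1  rmsprop      4
add column count_plus_2 = t['count'] + 2:
       opt  count  count_plus_2
0  adagrad      4             6
1  rmsprop      4             6
Finally, number of rows = 2.

2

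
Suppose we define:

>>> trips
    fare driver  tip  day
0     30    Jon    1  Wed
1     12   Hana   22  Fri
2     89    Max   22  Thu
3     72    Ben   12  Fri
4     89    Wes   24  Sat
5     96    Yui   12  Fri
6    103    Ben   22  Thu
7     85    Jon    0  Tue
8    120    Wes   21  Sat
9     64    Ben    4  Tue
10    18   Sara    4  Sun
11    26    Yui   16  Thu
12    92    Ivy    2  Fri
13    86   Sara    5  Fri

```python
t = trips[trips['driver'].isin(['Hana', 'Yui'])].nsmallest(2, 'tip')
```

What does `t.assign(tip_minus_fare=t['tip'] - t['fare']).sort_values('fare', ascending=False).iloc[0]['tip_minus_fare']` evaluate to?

filter rows where driver in ['Hana', 'Yui']:
    fare driver  tip  day
1     12   Hana   22  Fri
5     96    Yui   12  Fri
11    26    Yui   16  Thu
take 2 rows with smallest tip:
    fare driver  tip  day
5     96    Yui   12  Fri
11    26    Yui   16  Thu
add column tip_minus_fare = t['tip'] - t['fare']:
    fare driver  tip  day  tip_minus_fare
5     96    Yui   12  Fri             -84
11    26    Yui   16  Thu             -10
sort by fare descending:
    fare driver  tip  day  tip_minus_fare
5     96    Yui   12  Fri             -84
11    26    Yui   16  Thu             -10

-84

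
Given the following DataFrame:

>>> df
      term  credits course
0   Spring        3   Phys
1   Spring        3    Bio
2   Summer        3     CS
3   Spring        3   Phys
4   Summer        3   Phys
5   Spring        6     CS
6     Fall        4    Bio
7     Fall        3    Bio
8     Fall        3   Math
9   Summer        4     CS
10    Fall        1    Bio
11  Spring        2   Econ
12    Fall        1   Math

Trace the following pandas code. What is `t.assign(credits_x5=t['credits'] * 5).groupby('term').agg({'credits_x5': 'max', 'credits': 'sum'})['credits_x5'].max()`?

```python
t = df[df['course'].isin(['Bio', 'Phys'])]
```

filter rows where course in ['Bio', 'Phys']:
      term  credits course
0   Spring        3   Phys
1   Spring        3    Bio
3   Spring        3   Phys
4   Summer        3   Phys
6     Fall        4    Bio
7     Fall        3    Bio
10    Fall        1    Bio
add column credits_x5 = t['credits'] * 5:
      term  credits course  credits_x5
0   Spring        3   Phys          15
1   Spring        3    Bio          15
3   Spring        3   Phys          15
4   Summer        3   Phys          15
6     Fall        4    Bio          20
7     Fall        3    Bio          15
10    Fall        1    Bio           5
group by term: max(credits_x5), sum(credits):
        credits_x5  credits
term                       
Fall            20        8
Spring          15        9
Summer          15        3

20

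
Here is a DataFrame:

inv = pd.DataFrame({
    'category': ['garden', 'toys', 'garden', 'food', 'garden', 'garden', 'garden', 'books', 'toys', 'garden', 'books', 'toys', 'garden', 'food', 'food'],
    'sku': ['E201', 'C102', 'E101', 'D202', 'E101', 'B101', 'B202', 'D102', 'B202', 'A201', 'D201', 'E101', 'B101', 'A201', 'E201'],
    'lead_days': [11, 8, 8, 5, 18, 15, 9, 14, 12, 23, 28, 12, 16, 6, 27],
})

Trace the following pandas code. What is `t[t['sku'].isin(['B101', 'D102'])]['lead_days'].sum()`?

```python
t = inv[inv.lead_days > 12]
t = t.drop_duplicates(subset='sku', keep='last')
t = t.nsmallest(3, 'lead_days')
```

30

filter rows where lead_days > 12:
   category   sku  lead_days
4    garden  E101         18
5    garden  B101         15
7     books  D102         14
9    garden  A201         23
10    books  D201         28
12   garden  B101         16
14     food  E201         27
drop duplicate sku (keep=last):
   category   sku  lead_days
4    garden  E101         18
7     books  D102         14
9    garden  A201         23
10    books  D201         28
12   garden  B101         16
14     food  E201         27
take 3 rows with smallest lead_days:
   category   sku  lead_days
7     books  D102         14
12   garden  B101         16
4    garden  E101         18
filter rows where sku in ['B101', 'D102']:
   category   sku  lead_days
7     books  D102         14
12   garden  B101         16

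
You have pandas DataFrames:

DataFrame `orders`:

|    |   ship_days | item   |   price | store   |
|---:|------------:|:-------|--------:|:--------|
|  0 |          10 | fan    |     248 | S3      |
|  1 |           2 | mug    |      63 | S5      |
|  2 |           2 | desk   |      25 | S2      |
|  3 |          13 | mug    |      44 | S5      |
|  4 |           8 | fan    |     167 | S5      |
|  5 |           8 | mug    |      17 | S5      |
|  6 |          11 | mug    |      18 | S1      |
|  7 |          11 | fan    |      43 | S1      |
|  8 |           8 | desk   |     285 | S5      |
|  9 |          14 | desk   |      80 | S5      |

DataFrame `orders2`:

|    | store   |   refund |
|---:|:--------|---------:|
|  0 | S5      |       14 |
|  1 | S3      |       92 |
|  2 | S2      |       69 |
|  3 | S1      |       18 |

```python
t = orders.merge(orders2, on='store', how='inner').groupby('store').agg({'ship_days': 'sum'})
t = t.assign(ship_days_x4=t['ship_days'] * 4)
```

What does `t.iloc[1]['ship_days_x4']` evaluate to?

8

merge on 'store' (how='inner') → 10 rows:
   ship_days  item  price store  refund
0         10   fan    248    S3      92
1          2   mug     63    S5      14
2          2  desk     25    S2      69
3         13   mug     44    S5      14
4          8   fan    167    S5      14
5          8   mug     17    S5      14
6         11   mug     18    S1      18
7         11   fan     43    S1      18
8          8  desk    285    S5      14
9         14  desk     80    S5      14
group by store, sum of ship_days:
       ship_days
store           
S1            22
S2             2
S3            10
S5            53
add column ship_days_x4 = t['ship_days'] * 4:
       ship_days  ship_days_x4
store                         
S1            22            88
S2             2             8
S3            10            40
S5            53           212
The value at position 1, column 'ship_days_x4' is 8.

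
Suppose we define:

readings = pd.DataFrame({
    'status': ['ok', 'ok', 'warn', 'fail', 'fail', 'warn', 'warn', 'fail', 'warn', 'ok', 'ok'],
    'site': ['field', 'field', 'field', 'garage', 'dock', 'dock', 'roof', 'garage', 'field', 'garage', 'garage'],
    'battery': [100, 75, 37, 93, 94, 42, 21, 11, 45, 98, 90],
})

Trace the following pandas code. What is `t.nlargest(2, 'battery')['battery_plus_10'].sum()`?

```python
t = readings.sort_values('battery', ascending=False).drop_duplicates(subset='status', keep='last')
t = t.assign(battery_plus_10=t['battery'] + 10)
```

116

sort by battery descending:
   status    site  battery
0      ok   field      100
9      ok  garage       98
4    fail    dock       94
3    fail  garage       93
10     ok  garage       90
1      ok   field       75
8    warn   field       45
5    warn    dock       42
2    warn   field       37
6    warn    roof       21
7    fail  garage       11
drop duplicate status (keep=last):
  status    site  battery
1     ok   field       75
6   warn    roof       21
7   fail  garage       11
add column battery_plus_10 = t['battery'] + 10:
  status    site  battery  battery_plus_10
1     ok   field       75               85
6   warn    roof       21               31
7   fail  garage       11               21
take 2 rows with largest battery:
  status   site  battery  battery_plus_10
1     ok  field       75               85
6   warn   roof       21               31
Reading off the sum of column 'battery_plus_10', we get 116.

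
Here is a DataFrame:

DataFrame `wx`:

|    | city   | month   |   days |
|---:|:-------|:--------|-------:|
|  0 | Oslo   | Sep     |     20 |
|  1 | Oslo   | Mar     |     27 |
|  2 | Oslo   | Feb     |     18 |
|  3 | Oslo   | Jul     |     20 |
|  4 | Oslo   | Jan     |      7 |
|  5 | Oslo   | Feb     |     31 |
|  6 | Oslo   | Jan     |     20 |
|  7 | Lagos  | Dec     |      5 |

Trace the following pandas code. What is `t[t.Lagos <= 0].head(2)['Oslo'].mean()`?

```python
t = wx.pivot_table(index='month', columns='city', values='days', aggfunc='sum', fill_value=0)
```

38.0

pivot: rows=month, cols=city, sum(days):
city   Lagos  Oslo
month             
Dec        5     0
Feb        0    49
Jan        0    27
Jul        0    20
Mar        0    27
Sep        0    20
filter rows where Lagos <= 0:
city   Lagos  Oslo
month             
Feb        0    49
Jan        0    27
Jul        0    20
Mar        0    27
Sep        0    20
take first 2 rows:
city   Lagos  Oslo
month             
Feb        0    49
Jan        0    27
The mean of column 'Oslo' is 38.0.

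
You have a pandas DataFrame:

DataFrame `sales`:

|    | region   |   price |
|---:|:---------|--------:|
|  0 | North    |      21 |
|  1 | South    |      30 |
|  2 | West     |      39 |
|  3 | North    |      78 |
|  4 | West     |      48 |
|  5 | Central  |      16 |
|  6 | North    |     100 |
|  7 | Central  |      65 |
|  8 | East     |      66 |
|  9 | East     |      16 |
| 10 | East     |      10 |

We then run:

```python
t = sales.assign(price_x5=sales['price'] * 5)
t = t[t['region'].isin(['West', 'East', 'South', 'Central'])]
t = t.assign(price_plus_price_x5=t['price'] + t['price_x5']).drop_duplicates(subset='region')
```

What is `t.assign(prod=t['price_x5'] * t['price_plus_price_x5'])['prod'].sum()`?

210990

add column price_x5 = sales['price'] * 5:
     region  price  price_x5
0     North     21       105
1     South     30       150
2      West     39       195
3     North     78       390
4      West     48       240
5   Central     16        80
6     North    100       500
7   Central     65       325
8      East     66       330
9      East     16        80
10     East     10        50
filter rows where region in ['West', 'East', 'South', 'Central']:
     region  price  price_x5
1     South     30       150
2      West     39       195
4      West     48       240
5   Central     16        80
7   Central     65       325
8      East     66       330
9      East     16        80
10     East     10        50
add column price_plus_price_x5 = t['price'] + t['price_x5']:
     region  price  price_x5  price_plus_price_x5
1     South     30       150                  180
2      West     39       195                  234
4      West     48       240                  288
5   Central     16        80                   96
7   Central     65       325                  390
8      East     66       330                  396
9      East     16        80                   96
10     East     10        50                   60
drop duplicate region (keep=first):
    region  price  price_x5  price_plus_price_x5
1    South     30       150                  180
2     West     39       195                  234
5  Central     16        80                   96
8     East     66       330                  396
add column prod = t['price_x5'] * t['price_plus_price_x5']:
    region  price  price_x5  price_plus_price_x5    prod
1    South     30       150                  180   27000
2     West     39       195                  234   45630
5  Central     16        80                   96    7680
8     East     66       330                  396  130680
The sum of column 'prod' is 210990.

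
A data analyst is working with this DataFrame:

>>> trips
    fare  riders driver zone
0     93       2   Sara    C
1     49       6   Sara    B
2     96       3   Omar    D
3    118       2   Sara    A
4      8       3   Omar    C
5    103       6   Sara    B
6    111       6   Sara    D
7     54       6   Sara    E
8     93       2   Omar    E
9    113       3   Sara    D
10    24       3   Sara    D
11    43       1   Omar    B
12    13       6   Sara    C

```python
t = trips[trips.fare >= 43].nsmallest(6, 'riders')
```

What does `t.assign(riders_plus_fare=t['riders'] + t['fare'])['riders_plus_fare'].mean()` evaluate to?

94.8333333333

filter rows where fare >= 43:
    fare  riders driver zone
0     93       2   Sara    C
1     49       6   Sara    B
2     96       3   Omar    D
3    118       2   Sara    A
5    103       6   Sara    B
6    111       6   Sara    D
7     54       6   Sara    E
8     93       2   Omar    E
9    113       3   Sara    D
11    43       1   Omar    B
take 6 rows with smallest riders:
    fare  riders driver zone
11    43       1   Omar    B
0     93       2   Sara    C
3    118       2   Sara    A
8     93       2   Omar    E
2     96       3   Omar    D
9    113       3   Sara    D
add column riders_plus_fare = t['riders'] + t['fare']:
    fare  riders driver zone  riders_plus_fare
11    43       1   Omar    B                44
0     93       2   Sara    C                95
3    118       2   Sara    A               120
8     93       2   Omar    E                95
2     96       3   Omar    D                99
9    113       3   Sara    D               116
The mean of column 'riders_plus_fare' is 94.8333333333.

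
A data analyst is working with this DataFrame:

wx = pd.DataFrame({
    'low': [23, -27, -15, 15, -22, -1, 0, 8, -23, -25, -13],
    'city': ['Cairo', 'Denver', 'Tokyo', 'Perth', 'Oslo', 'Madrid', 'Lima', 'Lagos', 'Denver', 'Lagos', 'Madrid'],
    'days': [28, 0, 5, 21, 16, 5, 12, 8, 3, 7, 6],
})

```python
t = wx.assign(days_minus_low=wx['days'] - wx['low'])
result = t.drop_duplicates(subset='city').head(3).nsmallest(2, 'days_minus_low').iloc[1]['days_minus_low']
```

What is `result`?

add column days_minus_low = wx['days'] - wx['low']:
    low    city  days  days_minus_low
0    23   Cairo    28               5
1   -27  Denver     0              27
2   -15   Tokyo     5              20
3    15   Perth    21               6
4   -22    Oslo    16              38
5    -1  Madrid     5               6
6     0    Lima    12              12
7     8   Lagos     8               0
8   -23  Denver     3              26
9   -25   Lagos     7              32
10  -13  Madrid     6              19
drop duplicate city (keep=first):
   low    city  days  days_minus_low
0   23   Cairo    28               5
1  -27  Denver     0              27
2  -15   Tokyo     5              20
3   15   Perth    21               6
4  -22    Oslo    16              38
5   -1  Madrid     5               6
6    0    Lima    12              12
7    8   Lagos     8               0
take first 3 rows:
   low    city  days  days_minus_low
0   23   Cairo    28               5
1  -27  Denver     0              27
2  -15   Tokyo     5              20
take 2 rows with smallest days_minus_low:
   low   city  days  days_minus_low
0   23  Cairo    28               5
2  -15  Tokyo     5              20
The value at position 1, column 'days_minus_low' is 20.

20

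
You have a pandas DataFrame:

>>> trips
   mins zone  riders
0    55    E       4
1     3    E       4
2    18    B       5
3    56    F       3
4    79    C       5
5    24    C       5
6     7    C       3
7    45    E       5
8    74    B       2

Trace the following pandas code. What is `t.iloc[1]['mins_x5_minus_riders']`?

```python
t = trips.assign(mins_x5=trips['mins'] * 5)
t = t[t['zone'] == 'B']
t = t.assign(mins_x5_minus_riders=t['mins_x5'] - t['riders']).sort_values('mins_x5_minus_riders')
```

368

add column mins_x5 = trips['mins'] * 5:
   mins zone  riders  mins_x5
0    55    E       4      275
1     3    E       4       15
2    18    B       5       90
3    56    F       3      280
4    79    C       5      395
5    24    C       5      120
6     7    C       3       35
7    45    E       5      225
8    74    B       2      370
filter rows where zone == 'B':
   mins zone  riders  mins_x5
2    18    B       5       90
8    74    B       2      370
add column mins_x5_minus_riders = t['mins_x5'] - t['riders']:
   mins zone  riders  mins_x5  mins_x5_minus_riders
2    18    B       5       90                    85
8    74    B       2      370                   368
sort by mins_x5_minus_riders:
   mins zone  riders  mins_x5  mins_x5_minus_riders
2    18    B       5       90                    85
8    74    B       2      370                   368
Hence 368.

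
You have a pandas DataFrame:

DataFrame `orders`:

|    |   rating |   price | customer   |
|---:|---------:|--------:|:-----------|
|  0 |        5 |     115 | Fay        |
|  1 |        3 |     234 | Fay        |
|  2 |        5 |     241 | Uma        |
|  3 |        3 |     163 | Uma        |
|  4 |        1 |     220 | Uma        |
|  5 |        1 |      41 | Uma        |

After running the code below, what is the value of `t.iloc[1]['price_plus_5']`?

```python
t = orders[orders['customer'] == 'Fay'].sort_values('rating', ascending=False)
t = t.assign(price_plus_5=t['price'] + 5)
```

filter rows where customer == 'Fay':
   rating  price customer
0       5    115      Fay
1       3    234      Fay
sort by rating descending:
   rating  price customer
0       5    115      Fay
1       3    234      Fay
add column price_plus_5 = t['price'] + 5:
   rating  price customer  price_plus_5
0       5    115      Fay           120
1       3    234      Fay           239
Reading off the value at position 1, column 'price_plus_5', we get 239.

239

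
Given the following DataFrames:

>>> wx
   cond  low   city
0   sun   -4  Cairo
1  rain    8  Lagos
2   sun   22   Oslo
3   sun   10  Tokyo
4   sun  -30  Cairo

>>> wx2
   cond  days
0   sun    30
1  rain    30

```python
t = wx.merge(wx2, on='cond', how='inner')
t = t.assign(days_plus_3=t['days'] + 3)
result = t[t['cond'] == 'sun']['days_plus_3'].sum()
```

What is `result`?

merge on 'cond' (how='inner') → 5 rows:
   cond  low   city  days
0   sun   -4  Cairo    30
1  rain    8  Lagos    30
2   sun   22   Oslo    30
3   sun   10  Tokyo    30
4   sun  -30  Cairo    30
add column days_plus_3 = t['days'] + 3:
   cond  low   city  days  days_plus_3
0   sun   -4  Cairo    30           33
1  rain    8  Lagos    30           33
2   sun   22   Oslo    30           33
3   sun   10  Tokyo    30           33
4   sun  -30  Cairo    30           33
filter rows where cond == 'sun':
  cond  low   city  days  days_plus_3
0  sun   -4  Cairo    30           33
2  sun   22   Oslo    30           33
3  sun   10  Tokyo    30           33
4  sun  -30  Cairo    30           33

132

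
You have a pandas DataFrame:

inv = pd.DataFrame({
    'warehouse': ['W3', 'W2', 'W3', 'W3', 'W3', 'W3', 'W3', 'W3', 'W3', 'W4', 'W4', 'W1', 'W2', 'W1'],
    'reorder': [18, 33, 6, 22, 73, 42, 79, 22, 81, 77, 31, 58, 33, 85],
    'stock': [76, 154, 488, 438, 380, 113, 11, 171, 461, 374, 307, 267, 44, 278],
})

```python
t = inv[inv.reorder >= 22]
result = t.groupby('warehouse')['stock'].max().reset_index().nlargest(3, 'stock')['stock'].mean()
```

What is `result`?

filter rows where reorder >= 22:
   warehouse  reorder  stock
1         W2       33    154
3         W3       22    438
4         W3       73    380
5         W3       42    113
6         W3       79     11
7         W3       22    171
8         W3       81    461
9         W4       77    374
10        W4       31    307
11        W1       58    267
12        W2       33     44
13        W1       85    278
group by warehouse, max of stock:
warehouse
W1    278
W2    154
W3    461
W4    374
Name: stock, dtype: int64
reset_index():
  warehouse  stock
0        W1    278
1        W2    154
2        W3    461
3        W4    374
take 3 rows with largest stock:
  warehouse  stock
2        W3    461
3        W4    374
0        W1    278
Then the mean of column 'stock': 371.0

371.0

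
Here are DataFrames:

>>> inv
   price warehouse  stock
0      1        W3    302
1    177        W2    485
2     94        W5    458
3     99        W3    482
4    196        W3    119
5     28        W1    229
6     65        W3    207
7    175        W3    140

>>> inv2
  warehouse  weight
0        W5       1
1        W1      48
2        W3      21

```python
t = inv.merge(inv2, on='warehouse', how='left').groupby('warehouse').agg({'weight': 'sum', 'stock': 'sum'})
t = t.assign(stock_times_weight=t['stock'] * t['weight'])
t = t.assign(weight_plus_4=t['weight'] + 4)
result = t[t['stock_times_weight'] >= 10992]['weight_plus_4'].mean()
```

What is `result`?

80.5

merge on 'warehouse' (how='left') → 8 rows:
   price warehouse  stock  weight
0      1        W3    302    21.0
1    177        W2    485     NaN
2     94        W5    458     1.0
3     99        W3    482    21.0
4    196        W3    119    21.0
5     28        W1    229    48.0
6     65        W3    207    21.0
7    175        W3    140    21.0
group by warehouse: sum(weight), sum(stock):
           weight  stock
warehouse               
W1           48.0    229
W2            0.0    485
W3          105.0   1250
W5            1.0    458
add column stock_times_weight = t['stock'] * t['weight']:
           weight  stock  stock_times_weight
warehouse                                   
W1           48.0    229             10992.0
W2            0.0    485                 0.0
W3          105.0   1250            131250.0
W5            1.0    458               458.0
add column weight_plus_4 = t['weight'] + 4:
           weight  stock  stock_times_weight  weight_plus_4
warehouse                                                  
W1           48.0    229             10992.0           52.0
W2            0.0    485                 0.0            4.0
W3          105.0   1250            131250.0          109.0
W5            1.0    458               458.0            5.0
filter rows where stock_times_weight >= 10992:
           weight  stock  stock_times_weight  weight_plus_4
warehouse                                                  
W1           48.0    229             10992.0           52.0
W3          105.0   1250            131250.0          109.0
mean of column 'weight_plus_4' → 80.5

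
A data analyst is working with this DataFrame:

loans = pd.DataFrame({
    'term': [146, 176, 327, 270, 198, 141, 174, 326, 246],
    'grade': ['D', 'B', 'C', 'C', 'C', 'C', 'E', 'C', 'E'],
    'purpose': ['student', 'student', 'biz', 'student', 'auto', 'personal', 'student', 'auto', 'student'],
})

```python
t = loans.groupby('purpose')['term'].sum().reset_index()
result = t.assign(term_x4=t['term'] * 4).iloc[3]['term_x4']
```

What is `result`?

group by purpose, sum of term:
purpose
auto         524
biz          327
personal     141
student     1012
Name: term, dtype: int64
reset_index():
    purpose  term
0      auto   524
1       biz   327
2  personal   141
3   student  1012
add column term_x4 = t['term'] * 4:
    purpose  term  term_x4
0      auto   524     2096
1       biz   327     1308
2  personal   141      564
3   student  1012     4048
Then the value at position 3, column 'term_x4': 4048

4048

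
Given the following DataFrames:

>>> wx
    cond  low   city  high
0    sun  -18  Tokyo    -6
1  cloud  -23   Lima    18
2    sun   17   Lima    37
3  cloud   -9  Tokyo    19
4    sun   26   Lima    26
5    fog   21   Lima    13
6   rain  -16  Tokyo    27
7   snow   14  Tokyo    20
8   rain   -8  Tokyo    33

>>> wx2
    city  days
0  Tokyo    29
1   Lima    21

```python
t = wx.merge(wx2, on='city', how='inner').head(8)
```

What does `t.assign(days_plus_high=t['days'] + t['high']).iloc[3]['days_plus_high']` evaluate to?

48

merge on 'city' (how='inner') → 9 rows:
    cond  low   city  high  days
0    sun  -18  Tokyo    -6    29
1  cloud  -23   Lima    18    21
2    sun   17   Lima    37    21
3  cloud   -9  Tokyo    19    29
4    sun   26   Lima    26    21
5    fog   21   Lima    13    21
6   rain  -16  Tokyo    27    29
7   snow   14  Tokyo    20    29
8   rain   -8  Tokyo    33    29
take first 8 rows:
    cond  low   city  high  days
0    sun  -18  Tokyo    -6    29
1  cloud  -23   Lima    18    21
2    sun   17   Lima    37    21
3  cloud   -9  Tokyo    19    29
4    sun   26   Lima    26    21
5    fog   21   Lima    13    21
6   rain  -16  Tokyo    27    29
7   snow   14  Tokyo    20    29
add column days_plus_high = t['days'] + t['high']:
    cond  low   city  high  days  days_plus_high
0    sun  -18  Tokyo    -6    29              23
1  cloud  -23   Lima    18    21              39
2    sun   17   Lima    37    21              58
3  cloud   -9  Tokyo    19    29              48
4    sun   26   Lima    26    21              47
5    fog   21   Lima    13    21              34
6   rain  -16  Tokyo    27    29              56
7   snow   14  Tokyo    20    29              49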